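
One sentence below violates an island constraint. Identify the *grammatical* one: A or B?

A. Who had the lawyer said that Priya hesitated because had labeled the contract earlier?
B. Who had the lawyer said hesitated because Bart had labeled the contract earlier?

In A, the wh-phrase is extracted from inside an adjunct island (introduced by "because"), which blocks movement.
In B, the extraction path crosses only that-complement boundaries, which are transparent.
So B is grammatical.

B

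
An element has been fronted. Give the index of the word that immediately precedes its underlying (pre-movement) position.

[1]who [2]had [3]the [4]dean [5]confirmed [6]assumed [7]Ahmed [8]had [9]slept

The displaced element is "who" (word 1).
It is linked across 1 clause boundary (Ø).
It functions as the subject of "assumed", so the gap sits immediately after word 5 ("confirmed").
Base order: The dean had confirmed that who assumed Ahmed had slept.

5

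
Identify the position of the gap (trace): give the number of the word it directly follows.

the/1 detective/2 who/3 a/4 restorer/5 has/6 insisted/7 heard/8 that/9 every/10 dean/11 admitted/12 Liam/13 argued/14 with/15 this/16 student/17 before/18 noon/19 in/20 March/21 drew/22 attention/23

The displaced element is "the detective" (word 2).
It is linked across 1 clause boundary (Ø).
It functions as the subject of "heard", so the gap sits immediately after word 7 ("insisted").
Base order: A restorer has insisted the detective heard that every dean admitted Liam argued with this student before noon in March.

7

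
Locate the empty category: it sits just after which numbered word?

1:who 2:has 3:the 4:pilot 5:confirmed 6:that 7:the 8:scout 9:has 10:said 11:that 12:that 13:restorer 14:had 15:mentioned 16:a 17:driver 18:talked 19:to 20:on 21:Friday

19

The displaced element is "who" (word 1).
It is linked across 3 clause boundaries (that → that → Ø).
It functions as the object of the preposition "to" of "talked", so the gap sits immediately after word 19 ("to").
Base order: The pilot has confirmed that the scout has said that that restorer had mentioned a driver talked to who on Friday.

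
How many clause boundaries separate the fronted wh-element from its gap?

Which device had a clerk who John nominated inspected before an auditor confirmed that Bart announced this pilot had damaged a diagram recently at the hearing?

"which device" originates inside the matrix clause — no clause boundary is crossed.

0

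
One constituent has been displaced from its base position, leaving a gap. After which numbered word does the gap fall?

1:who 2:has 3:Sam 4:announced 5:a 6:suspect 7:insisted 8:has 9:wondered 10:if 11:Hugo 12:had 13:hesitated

The displaced element is "who" (word 1).
It is linked across 2 clause boundaries (Ø → Ø).
It functions as the subject of "wondered", so the gap sits immediately after word 7 ("insisted").
Base order: Sam has announced a suspect insisted who has wondered if Hugo had hesitated.

7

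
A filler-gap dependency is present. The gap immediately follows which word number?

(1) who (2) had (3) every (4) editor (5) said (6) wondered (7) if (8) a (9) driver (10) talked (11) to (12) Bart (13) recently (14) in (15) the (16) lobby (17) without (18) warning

5

The displaced element is "who" (word 1).
It is linked across 1 clause boundary (Ø).
It functions as the subject of "wondered", so the gap sits immediately after word 5 ("said").
Base order: Every editor had said that who wondered if a driver talked to Bart recently in the lobby without warning.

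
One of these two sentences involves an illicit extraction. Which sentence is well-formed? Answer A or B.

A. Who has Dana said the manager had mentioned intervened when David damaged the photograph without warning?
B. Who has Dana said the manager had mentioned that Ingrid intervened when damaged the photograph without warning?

A

In B, the wh-phrase is extracted from inside an adjunct island (introduced by "when"), which blocks movement.
In A, the extraction path crosses only that-complement boundaries, which are transparent.
So A is grammatical.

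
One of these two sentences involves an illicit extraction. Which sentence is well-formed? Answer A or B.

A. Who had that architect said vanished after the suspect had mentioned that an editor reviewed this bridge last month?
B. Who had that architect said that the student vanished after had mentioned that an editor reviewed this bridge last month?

A

In B, the wh-phrase is extracted from inside an adjunct island (introduced by "after"), which blocks movement.
In A, the extraction path crosses only that-complement boundaries, which are transparent.
So A is grammatical.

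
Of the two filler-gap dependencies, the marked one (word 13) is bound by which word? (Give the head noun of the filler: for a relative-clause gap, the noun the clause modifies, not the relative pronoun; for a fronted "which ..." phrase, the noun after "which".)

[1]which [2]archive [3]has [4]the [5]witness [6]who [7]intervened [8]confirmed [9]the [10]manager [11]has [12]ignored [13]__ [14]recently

2

The marked gap is the direct object of "ignored".
Its filler is the fronted wh-phrase "which archive", at word 2.
(The other dependency links word 5 to a gap after word 6.)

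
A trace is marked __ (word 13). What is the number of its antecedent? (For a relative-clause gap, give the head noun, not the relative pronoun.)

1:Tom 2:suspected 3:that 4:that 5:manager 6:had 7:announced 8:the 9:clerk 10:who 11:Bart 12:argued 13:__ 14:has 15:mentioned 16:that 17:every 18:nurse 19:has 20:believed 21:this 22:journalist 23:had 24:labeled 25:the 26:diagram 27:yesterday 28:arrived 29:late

9

The gap at 13 is the subject of "mentioned", inside a relative clause.
The relative pronoun is "who" (word 10); it is bound by the head noun immediately before it.
Its filler is the head noun "clerk", at word 9.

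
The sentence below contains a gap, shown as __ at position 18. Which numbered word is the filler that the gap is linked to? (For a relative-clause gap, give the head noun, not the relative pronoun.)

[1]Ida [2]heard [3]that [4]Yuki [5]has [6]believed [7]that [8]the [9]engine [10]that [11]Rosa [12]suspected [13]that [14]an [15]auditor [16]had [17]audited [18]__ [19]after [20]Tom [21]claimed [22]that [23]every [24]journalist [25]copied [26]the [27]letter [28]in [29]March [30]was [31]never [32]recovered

The gap at 18 is the object of "audited", inside a relative clause.
The relative pronoun is "that" (word 10); it is bound by the head noun immediately before it.
Its filler is the head noun "engine", at word 9.

9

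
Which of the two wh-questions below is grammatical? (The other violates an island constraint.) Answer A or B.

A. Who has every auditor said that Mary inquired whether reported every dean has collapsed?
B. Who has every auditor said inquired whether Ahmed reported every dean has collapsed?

In A, the wh-phrase is extracted from inside a wh-island (introduced by "whether"), which blocks movement.
In B, the extraction path crosses only that-complement boundaries, which are transparent.
So B is grammatical.

B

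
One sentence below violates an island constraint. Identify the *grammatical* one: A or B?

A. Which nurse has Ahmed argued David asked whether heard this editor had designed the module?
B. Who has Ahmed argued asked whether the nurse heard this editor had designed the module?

B

In A, the wh-phrase is extracted from inside a wh-island (introduced by "whether"), which blocks movement.
In B, the extraction path crosses only that-complement boundaries, which are transparent.
So B is grammatical.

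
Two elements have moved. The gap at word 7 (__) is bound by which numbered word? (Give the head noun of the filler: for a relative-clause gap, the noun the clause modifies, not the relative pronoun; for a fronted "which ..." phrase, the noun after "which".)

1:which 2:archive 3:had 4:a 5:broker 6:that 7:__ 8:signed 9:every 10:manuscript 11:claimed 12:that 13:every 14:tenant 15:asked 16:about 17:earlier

5

The marked gap is inside the relative clause, the subject of "signed".
Its filler is the head noun "broker" (via "that"), at word 5.
(The other dependency links word 2 to a gap after word 16.)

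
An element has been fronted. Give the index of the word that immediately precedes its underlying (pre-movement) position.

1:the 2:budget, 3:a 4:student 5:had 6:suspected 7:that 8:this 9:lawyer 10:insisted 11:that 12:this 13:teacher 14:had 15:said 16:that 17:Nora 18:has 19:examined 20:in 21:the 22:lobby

19

The displaced element is "the budget" (word 2).
It is linked across 3 clause boundaries (that → that → that).
It functions as the direct object of "examined", so the gap sits immediately after word 19 ("examined").
Base order: A student had suspected that this lawyer insisted that this teacher had said that Nora has examined the budget in the lobby.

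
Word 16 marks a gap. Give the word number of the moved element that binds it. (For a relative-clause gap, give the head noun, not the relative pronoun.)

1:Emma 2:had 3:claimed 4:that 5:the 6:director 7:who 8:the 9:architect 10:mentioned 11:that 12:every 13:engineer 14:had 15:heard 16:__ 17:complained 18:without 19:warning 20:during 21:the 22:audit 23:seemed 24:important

6

The gap at 16 is the subject of "complained", inside a relative clause.
The relative pronoun is "who" (word 7); it is bound by the head noun immediately before it.
Its filler is the head noun "director", at word 6.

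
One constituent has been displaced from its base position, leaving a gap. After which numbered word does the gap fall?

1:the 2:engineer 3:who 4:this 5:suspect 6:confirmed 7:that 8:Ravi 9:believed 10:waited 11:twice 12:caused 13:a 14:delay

9

The displaced element is "the engineer" (word 2).
It is linked across 2 clause boundaries (that → Ø).
It functions as the subject of "waited", so the gap sits immediately after word 9 ("believed").
Base order: This suspect confirmed that Ravi believed that the engineer waited twice.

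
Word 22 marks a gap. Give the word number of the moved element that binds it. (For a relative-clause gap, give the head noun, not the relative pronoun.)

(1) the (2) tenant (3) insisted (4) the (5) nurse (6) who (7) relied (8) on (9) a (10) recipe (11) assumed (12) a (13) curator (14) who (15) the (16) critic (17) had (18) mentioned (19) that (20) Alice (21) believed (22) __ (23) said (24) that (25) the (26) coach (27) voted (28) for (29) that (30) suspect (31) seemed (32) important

The gap at 22 is the subject of "said", inside a relative clause.
The relative pronoun is "who" (word 14); it is bound by the head noun immediately before it.
Its filler is the head noun "curator", at word 13.

13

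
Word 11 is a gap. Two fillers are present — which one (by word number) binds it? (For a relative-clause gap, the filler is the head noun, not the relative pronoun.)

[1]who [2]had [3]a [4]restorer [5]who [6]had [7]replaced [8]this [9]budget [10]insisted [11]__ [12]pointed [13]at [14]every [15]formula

1

The marked gap is the subject of "pointed".
Its filler is the fronted wh-phrase "who", at word 1.
(The other dependency links word 4 to a gap after word 5.)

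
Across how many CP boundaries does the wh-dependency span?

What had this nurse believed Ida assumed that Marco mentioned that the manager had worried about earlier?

3

"what" is extracted from the PP object of "worried".
Boundaries crossed, outermost first: [Ø], [that], [that] — 3 in total.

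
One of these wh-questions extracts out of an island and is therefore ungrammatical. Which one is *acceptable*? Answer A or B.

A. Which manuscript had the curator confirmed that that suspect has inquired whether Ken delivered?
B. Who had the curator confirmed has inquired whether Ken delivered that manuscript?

In A, the wh-phrase is extracted from inside a wh-island (introduced by "whether"), which blocks movement.
In B, the extraction path crosses only that-complement boundaries, which are transparent.
So B is grammatical.

B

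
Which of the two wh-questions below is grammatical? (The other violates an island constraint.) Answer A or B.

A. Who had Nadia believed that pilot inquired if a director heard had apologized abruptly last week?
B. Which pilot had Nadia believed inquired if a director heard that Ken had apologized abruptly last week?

In A, the wh-phrase is extracted from inside a wh-island (introduced by "if"), which blocks movement.
In B, the extraction path crosses only that-complement boundaries, which are transparent.
So B is grammatical.

B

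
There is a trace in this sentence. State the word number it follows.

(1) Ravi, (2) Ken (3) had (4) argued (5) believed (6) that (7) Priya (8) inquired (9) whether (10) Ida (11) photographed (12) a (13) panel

4

The displaced element is "Ravi" (word 1).
It is linked across 1 clause boundary (Ø).
It functions as the subject of "believed", so the gap sits immediately after word 4 ("argued").
Base order: Ken had argued that Ravi believed that Priya inquired whether Ida photographed a panel.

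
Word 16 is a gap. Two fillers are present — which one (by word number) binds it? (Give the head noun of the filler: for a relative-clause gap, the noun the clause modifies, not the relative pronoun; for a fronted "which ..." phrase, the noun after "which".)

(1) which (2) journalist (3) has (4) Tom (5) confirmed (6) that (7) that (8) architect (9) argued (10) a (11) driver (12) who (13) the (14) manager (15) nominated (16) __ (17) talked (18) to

The marked gap is inside the relative clause, the direct object of "nominated".
Its filler is the head noun "driver" (via "who"), at word 11.
(The other dependency links word 2 to a gap after word 18.)

11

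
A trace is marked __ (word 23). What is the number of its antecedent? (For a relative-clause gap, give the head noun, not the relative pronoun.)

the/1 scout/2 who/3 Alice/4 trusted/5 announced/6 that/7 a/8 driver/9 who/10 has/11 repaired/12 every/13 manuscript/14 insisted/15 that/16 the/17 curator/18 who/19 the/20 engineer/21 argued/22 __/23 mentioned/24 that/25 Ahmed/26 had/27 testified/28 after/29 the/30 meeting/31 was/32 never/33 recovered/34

The gap at 23 is the subject of "mentioned", inside a relative clause.
The relative pronoun is "who" (word 19); it is bound by the head noun immediately before it.
Its filler is the head noun "curator", at word 18.

18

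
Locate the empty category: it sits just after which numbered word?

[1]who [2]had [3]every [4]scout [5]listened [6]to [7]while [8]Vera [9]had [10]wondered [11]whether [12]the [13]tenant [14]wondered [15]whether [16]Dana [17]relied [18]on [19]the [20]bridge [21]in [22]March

6

The displaced element is "who" (word 1).
It functions as the object of the preposition "to" of "listened", so the gap sits immediately after word 6 ("to").
Base order: Every scout had listened to who while Vera had wondered whether the tenant wondered whether Dana relied on the bridge in March.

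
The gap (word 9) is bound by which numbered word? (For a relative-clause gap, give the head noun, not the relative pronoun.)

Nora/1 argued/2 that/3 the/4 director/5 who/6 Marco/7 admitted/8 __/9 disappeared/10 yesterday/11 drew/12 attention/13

The gap at 9 is the subject of "disappeared", inside a relative clause.
The relative pronoun is "who" (word 6); it is bound by the head noun immediately before it.
Its filler is the head noun "director", at word 5.

5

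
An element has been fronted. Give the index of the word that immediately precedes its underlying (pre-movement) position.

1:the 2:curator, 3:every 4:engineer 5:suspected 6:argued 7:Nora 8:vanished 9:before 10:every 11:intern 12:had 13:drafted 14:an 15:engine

5

The displaced element is "the curator" (word 2).
It is linked across 1 clause boundary (Ø).
It functions as the subject of "argued", so the gap sits immediately after word 5 ("suspected").
Base order: Every engineer suspected the curator argued Nora vanished before every intern had drafted an engine.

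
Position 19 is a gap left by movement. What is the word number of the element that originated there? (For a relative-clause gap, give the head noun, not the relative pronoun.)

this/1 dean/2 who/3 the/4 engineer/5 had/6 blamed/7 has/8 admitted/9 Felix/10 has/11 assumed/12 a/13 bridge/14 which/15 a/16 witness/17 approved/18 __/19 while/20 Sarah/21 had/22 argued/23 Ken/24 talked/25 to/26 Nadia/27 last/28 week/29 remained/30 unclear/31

The gap at 19 is the object of "approved", inside a relative clause.
The relative pronoun is "which" (word 15); it is bound by the head noun immediately before it.
Its filler is the head noun "bridge", at word 14.

14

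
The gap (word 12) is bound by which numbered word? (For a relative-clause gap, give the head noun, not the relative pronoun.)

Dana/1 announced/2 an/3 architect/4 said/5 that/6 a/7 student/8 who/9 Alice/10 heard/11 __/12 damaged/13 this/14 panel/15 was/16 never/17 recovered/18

8

The gap at 12 is the subject of "damaged", inside a relative clause.
The relative pronoun is "who" (word 9); it is bound by the head noun immediately before it.
Its filler is the head noun "student", at word 8.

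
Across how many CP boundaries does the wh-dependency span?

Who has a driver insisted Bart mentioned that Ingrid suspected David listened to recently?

"who" is extracted from the PP object of "listened".
Boundaries crossed, outermost first: [Ø], [that], [Ø] — 3 in total.

3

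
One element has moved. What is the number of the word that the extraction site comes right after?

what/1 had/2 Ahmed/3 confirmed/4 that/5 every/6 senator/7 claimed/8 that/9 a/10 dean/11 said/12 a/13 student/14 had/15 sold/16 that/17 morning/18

16

The displaced element is "what" (word 1).
It is linked across 3 clause boundaries (that → that → Ø).
It functions as the direct object of "sold", so the gap sits immediately after word 16 ("sold").
Base order: Ahmed had confirmed that every senator claimed that a dean said a student had sold what that morning.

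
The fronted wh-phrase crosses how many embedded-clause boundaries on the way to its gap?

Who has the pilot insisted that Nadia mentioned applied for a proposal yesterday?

"who" is extracted from the subject of "applied".
Boundaries crossed, outermost first: [that], [Ø] — 2 in total.

2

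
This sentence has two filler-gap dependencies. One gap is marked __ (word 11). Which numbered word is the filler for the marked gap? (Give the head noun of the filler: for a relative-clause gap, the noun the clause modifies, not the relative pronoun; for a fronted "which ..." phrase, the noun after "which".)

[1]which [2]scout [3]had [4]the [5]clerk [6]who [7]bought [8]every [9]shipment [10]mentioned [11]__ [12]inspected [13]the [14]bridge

The marked gap is the subject of "inspected".
Its filler is the fronted wh-phrase "which scout", at word 2.
(The other dependency links word 5 to a gap after word 6.)

2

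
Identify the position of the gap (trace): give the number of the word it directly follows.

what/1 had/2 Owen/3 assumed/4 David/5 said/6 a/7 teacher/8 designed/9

9

The displaced element is "what" (word 1).
It is linked across 2 clause boundaries (Ø → Ø).
It functions as the direct object of "designed", so the gap sits immediately after word 9 ("designed").
Base order: Owen had assumed David said a teacher designed what.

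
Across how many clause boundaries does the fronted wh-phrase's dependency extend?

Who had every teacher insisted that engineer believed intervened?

2

"who" is extracted from the subject of "intervened".
Boundaries crossed, outermost first: [Ø], [Ø] — 2 in total.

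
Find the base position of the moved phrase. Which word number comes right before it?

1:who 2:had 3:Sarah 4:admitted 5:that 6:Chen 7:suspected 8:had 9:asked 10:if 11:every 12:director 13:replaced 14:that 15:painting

7

The displaced element is "who" (word 1).
It is linked across 2 clause boundaries (that → Ø).
It functions as the subject of "asked", so the gap sits immediately after word 7 ("suspected").
Base order: Sarah had admitted that Chen suspected that who had asked if every director replaced that painting.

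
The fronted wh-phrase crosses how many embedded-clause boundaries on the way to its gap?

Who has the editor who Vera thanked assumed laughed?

"who" is extracted from the subject of "laughed".
Boundaries crossed, outermost first: [Ø] — 1 in total.

1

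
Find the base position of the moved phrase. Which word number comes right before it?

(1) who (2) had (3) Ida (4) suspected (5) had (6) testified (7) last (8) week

The displaced element is "who" (word 1).
It is linked across 1 clause boundary (Ø).
It functions as the subject of "testified", so the gap sits immediately after word 4 ("suspected").
Base order: Ida had suspected who had testified last week.

4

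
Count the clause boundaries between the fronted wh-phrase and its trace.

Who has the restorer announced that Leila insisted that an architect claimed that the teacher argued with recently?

3

"who" is extracted from the PP object of "argued".
Boundaries crossed, outermost first: [that], [that], [that] — 3 in total.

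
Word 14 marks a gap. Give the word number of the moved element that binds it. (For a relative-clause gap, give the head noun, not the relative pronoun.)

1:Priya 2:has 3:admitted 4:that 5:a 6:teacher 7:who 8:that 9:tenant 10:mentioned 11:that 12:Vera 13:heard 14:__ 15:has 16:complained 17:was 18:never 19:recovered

The gap at 14 is the subject of "complained", inside a relative clause.
The relative pronoun is "who" (word 7); it is bound by the head noun immediately before it.
Its filler is the head noun "teacher", at word 6.

6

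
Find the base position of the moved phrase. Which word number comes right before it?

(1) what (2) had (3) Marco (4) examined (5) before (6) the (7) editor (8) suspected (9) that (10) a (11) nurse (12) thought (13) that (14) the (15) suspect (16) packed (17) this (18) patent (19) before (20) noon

The displaced element is "what" (word 1).
It functions as the direct object of "examined", so the gap sits immediately after word 4 ("examined").
Base order: Marco had examined what before the editor suspected that a nurse thought that the suspect packed this patent before noon.

4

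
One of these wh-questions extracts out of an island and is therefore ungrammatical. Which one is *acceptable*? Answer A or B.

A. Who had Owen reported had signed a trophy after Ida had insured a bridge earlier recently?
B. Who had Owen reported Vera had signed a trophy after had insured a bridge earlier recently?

A

In B, the wh-phrase is extracted from inside an adjunct island (introduced by "after"), which blocks movement.
In A, the extraction path crosses only that-complement boundaries, which are transparent.
So A is grammatical.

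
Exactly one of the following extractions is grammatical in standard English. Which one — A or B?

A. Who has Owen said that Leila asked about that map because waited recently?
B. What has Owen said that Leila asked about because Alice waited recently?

B

In A, the wh-phrase is extracted from inside an adjunct island (introduced by "because"), which blocks movement.
In B, the extraction path crosses only that-complement boundaries, which are transparent.
So B is grammatical.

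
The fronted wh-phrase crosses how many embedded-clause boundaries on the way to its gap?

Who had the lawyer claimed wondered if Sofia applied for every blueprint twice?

"who" is extracted from the subject of "wondered".
Boundaries crossed, outermost first: [Ø] — 1 in total.

1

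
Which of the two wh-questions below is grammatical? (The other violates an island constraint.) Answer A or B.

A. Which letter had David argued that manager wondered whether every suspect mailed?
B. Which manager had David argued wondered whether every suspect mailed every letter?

In A, the wh-phrase is extracted from inside a wh-island (introduced by "whether"), which blocks movement.
In B, the extraction path crosses only that-complement boundaries, which are transparent.
So B is grammatical.

B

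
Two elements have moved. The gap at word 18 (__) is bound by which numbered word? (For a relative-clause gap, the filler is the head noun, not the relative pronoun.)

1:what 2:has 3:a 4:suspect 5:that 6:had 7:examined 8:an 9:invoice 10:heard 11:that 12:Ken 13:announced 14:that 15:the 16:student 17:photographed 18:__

1

The marked gap is the direct object of "photographed".
Its filler is the fronted wh-phrase "what", at word 1.
(The other dependency links word 4 to a gap after word 5.)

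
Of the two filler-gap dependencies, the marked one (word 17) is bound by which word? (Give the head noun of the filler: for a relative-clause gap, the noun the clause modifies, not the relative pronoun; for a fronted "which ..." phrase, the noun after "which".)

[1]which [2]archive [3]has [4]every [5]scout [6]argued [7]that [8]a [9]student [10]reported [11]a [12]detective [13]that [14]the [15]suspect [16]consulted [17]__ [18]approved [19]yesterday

The marked gap is inside the relative clause, the direct object of "consulted".
Its filler is the head noun "detective" (via "that"), at word 12.
(The other dependency links word 2 to a gap after word 18.)

12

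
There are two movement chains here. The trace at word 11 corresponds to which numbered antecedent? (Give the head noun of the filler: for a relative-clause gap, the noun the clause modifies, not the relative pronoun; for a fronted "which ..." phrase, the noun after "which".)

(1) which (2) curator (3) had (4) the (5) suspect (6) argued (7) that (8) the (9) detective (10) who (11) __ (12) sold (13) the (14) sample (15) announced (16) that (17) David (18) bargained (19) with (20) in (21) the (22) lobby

9

The marked gap is inside the relative clause, the subject of "sold".
Its filler is the head noun "detective" (via "who"), at word 9.
(The other dependency links word 2 to a gap after word 19.)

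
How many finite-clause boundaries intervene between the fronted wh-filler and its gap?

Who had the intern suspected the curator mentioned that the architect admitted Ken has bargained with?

3

"who" is extracted from the PP object of "bargained".
Boundaries crossed, outermost first: [Ø], [that], [Ø] — 3 in total.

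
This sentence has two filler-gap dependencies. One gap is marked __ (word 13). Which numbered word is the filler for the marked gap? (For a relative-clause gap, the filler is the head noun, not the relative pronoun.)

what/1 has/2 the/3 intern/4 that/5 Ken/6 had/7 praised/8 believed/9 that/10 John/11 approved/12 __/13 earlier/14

The marked gap is the direct object of "approved".
Its filler is the fronted wh-phrase "what", at word 1.
(The other dependency links word 4 to a gap after word 8.)

1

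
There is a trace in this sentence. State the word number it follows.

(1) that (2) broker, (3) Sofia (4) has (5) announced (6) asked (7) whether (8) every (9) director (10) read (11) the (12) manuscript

5

The displaced element is "that broker" (word 2).
It is linked across 1 clause boundary (Ø).
It functions as the subject of "asked", so the gap sits immediately after word 5 ("announced").
Base order: Sofia has announced that that broker asked whether every director read the manuscript.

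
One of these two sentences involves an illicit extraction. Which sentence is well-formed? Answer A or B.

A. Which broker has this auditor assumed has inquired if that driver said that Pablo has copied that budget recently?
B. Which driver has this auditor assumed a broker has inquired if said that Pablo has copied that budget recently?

A

In B, the wh-phrase is extracted from inside a wh-island (introduced by "if"), which blocks movement.
In A, the extraction path crosses only that-complement boundaries, which are transparent.
So A is grammatical.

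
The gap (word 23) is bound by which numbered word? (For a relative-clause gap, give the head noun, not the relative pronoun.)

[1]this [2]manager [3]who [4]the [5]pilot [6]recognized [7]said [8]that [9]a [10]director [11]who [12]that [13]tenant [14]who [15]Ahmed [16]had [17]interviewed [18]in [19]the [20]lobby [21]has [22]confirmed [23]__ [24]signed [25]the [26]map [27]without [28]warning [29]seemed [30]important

The gap at 23 is the subject of "signed", inside a relative clause.
The relative pronoun is "who" (word 11); it is bound by the head noun immediately before it.
Its filler is the head noun "director", at word 10.

10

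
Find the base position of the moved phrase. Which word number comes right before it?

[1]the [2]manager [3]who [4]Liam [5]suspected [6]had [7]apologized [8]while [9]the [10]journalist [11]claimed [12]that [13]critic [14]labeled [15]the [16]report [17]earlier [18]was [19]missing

The displaced element is "the manager" (word 2).
It is linked across 1 clause boundary (Ø).
It functions as the subject of "apologized", so the gap sits immediately after word 5 ("suspected").
Base order: Liam suspected that the manager had apologized while the journalist claimed that critic labeled the report earlier.

5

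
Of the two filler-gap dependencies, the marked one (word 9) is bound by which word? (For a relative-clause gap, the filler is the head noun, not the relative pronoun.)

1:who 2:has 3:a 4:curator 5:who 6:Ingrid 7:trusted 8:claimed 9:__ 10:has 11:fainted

1

The marked gap is the subject of "fainted".
Its filler is the fronted wh-phrase "who", at word 1.
(The other dependency links word 4 to a gap after word 7.)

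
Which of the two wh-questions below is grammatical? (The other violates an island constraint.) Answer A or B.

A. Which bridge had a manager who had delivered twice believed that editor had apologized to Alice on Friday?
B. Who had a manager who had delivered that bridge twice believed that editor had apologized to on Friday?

B

In A, the wh-phrase is extracted from inside a complex-NP island (relative clause) (introduced by "who"), which blocks movement.
In B, the extraction path crosses only that-complement boundaries, which are transparent.
So B is grammatical.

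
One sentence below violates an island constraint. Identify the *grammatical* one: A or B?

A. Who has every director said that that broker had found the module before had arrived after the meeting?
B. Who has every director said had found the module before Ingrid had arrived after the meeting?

In A, the wh-phrase is extracted from inside an adjunct island (introduced by "before"), which blocks movement.
In B, the extraction path crosses only that-complement boundaries, which are transparent.
So B is grammatical.

B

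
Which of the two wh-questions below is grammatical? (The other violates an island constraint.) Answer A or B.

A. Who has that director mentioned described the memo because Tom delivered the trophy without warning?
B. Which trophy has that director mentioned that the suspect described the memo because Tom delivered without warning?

In B, the wh-phrase is extracted from inside an adjunct island (introduced by "because"), which blocks movement.
In A, the extraction path crosses only that-complement boundaries, which are transparent.
So A is grammatical.

A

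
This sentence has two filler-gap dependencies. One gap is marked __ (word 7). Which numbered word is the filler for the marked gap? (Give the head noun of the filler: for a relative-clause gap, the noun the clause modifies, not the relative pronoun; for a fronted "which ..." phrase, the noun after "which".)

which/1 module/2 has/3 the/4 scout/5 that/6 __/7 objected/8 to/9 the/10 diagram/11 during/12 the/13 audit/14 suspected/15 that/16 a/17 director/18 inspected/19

5

The marked gap is inside the relative clause, the subject of "objected".
Its filler is the head noun "scout" (via "that"), at word 5.
(The other dependency links word 2 to a gap after word 19.)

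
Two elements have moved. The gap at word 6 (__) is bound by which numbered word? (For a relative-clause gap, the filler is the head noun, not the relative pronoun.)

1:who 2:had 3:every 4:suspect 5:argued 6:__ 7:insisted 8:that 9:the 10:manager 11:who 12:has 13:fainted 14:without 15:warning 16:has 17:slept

The marked gap is the subject of "insisted".
Its filler is the fronted wh-phrase "who", at word 1.
(The other dependency links word 10 to a gap after word 11.)

1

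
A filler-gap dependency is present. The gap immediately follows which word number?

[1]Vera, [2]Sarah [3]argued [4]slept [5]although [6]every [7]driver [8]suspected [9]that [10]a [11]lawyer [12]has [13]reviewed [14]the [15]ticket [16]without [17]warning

3

The displaced element is "Vera" (word 1).
It is linked across 1 clause boundary (Ø).
It functions as the subject of "slept", so the gap sits immediately after word 3 ("argued").
Base order: Sarah argued that Vera slept although every driver suspected that a lawyer has reviewed the ticket without warning.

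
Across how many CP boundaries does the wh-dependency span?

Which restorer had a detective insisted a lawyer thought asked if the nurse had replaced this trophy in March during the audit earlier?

2

"which restorer" is extracted from the subject of "asked".
Boundaries crossed, outermost first: [Ø], [Ø] — 2 in total.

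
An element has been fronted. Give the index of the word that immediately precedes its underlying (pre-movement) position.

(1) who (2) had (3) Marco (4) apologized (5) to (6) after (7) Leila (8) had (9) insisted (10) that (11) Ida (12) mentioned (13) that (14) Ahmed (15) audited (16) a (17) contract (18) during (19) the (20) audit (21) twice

The displaced element is "who" (word 1).
It functions as the object of the preposition "to" of "apologized", so the gap sits immediately after word 5 ("to").
Base order: Marco had apologized to who after Leila had insisted that Ida mentioned that Ahmed audited a contract during the audit twice.

5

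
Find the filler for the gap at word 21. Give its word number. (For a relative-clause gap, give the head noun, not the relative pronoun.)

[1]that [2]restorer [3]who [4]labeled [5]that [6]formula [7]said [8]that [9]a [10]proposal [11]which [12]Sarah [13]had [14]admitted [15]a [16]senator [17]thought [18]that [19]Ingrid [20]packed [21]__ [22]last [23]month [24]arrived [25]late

The gap at 21 is the object of "packed", inside a relative clause.
The relative pronoun is "which" (word 11); it is bound by the head noun immediately before it.
Its filler is the head noun "proposal", at word 10.

10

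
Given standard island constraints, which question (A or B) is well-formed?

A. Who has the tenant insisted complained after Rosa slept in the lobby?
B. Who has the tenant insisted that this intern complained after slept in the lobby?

In B, the wh-phrase is extracted from inside an adjunct island (introduced by "after"), which blocks movement.
In A, the extraction path crosses only that-complement boundaries, which are transparent.
So A is grammatical.

A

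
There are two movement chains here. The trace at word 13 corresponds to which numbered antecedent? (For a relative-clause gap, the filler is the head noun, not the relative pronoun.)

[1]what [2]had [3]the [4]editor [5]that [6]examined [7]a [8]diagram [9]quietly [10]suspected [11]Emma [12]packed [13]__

1

The marked gap is the direct object of "packed".
Its filler is the fronted wh-phrase "what", at word 1.
(The other dependency links word 4 to a gap after word 5.)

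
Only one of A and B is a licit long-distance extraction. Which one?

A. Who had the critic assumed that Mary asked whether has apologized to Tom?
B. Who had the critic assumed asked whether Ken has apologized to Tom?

In A, the wh-phrase is extracted from inside a wh-island (introduced by "whether"), which blocks movement.
In B, the extraction path crosses only that-complement boundaries, which are transparent.
So B is grammatical.

B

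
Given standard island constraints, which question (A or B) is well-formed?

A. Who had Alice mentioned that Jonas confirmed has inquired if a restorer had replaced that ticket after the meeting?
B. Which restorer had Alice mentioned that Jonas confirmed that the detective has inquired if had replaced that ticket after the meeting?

In B, the wh-phrase is extracted from inside a wh-island (introduced by "if"), which blocks movement.
In A, the extraction path crosses only that-complement boundaries, which are transparent.
So A is grammatical.

A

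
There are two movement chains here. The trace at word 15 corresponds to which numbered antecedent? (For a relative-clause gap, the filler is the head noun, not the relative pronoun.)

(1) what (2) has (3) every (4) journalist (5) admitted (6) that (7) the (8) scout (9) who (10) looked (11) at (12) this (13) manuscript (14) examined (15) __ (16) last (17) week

1

The marked gap is the direct object of "examined".
Its filler is the fronted wh-phrase "what", at word 1.
(The other dependency links word 8 to a gap after word 9.)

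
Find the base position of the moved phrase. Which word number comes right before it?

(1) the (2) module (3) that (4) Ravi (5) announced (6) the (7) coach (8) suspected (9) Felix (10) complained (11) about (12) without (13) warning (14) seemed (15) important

11

The displaced element is "the module" (word 2).
It is linked across 2 clause boundaries (Ø → Ø).
It functions as the object of the preposition "about" of "complained", so the gap sits immediately after word 11 ("about").
Base order: Ravi announced the coach suspected Felix complained about the module without warning.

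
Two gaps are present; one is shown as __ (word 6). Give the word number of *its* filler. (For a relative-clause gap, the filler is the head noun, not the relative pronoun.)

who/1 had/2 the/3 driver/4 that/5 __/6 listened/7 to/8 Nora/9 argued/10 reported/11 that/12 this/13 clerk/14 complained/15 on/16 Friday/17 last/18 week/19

4

The marked gap is inside the relative clause, the subject of "listened".
Its filler is the head noun "driver" (via "that"), at word 4.
(The other dependency links word 1 to a gap after word 10.)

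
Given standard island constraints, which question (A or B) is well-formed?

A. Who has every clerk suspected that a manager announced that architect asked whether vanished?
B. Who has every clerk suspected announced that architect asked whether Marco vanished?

B

In A, the wh-phrase is extracted from inside a wh-island (introduced by "whether"), which blocks movement.
In B, the extraction path crosses only that-complement boundaries, which are transparent.
So B is grammatical.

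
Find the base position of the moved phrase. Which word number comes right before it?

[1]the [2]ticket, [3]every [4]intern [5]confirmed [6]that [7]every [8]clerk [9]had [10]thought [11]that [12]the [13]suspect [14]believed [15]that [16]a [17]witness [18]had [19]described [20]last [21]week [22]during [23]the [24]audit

19

The displaced element is "the ticket" (word 2).
It is linked across 3 clause boundaries (that → that → that).
It functions as the direct object of "described", so the gap sits immediately after word 19 ("described").
Base order: Every intern confirmed that every clerk had thought that the suspect believed that a witness had described the ticket last week during the audit.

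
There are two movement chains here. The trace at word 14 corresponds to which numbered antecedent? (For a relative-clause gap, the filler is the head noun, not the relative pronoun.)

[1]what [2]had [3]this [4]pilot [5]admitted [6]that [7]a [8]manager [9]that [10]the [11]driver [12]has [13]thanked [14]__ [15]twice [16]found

8

The marked gap is inside the relative clause, the direct object of "thanked".
Its filler is the head noun "manager" (via "that"), at word 8.
(The other dependency links word 1 to a gap after word 16.)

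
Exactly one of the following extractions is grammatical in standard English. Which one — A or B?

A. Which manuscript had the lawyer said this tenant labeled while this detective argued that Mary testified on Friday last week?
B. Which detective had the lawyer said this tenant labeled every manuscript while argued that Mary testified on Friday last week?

In B, the wh-phrase is extracted from inside an adjunct island (introduced by "while"), which blocks movement.
In A, the extraction path crosses only that-complement boundaries, which are transparent.
So A is grammatical.

A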